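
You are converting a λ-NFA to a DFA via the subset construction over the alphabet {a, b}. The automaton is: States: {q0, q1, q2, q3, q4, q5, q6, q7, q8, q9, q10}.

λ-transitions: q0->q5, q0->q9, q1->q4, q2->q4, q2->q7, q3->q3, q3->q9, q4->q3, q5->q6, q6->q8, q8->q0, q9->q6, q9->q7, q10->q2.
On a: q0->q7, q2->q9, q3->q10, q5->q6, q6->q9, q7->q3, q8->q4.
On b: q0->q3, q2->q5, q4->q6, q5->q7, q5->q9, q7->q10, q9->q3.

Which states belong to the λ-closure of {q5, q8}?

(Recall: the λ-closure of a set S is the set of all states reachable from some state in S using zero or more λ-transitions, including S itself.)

{q0, q5, q6, q7, q8, q9}

Start with {q5, q8}.
From q5 via λ: add q6.
From q8 via λ: add q0.
From q0 via λ: add q9.
From q9 via λ: add q7.
No new states can be added; the closed set is {q0, q5, q6, q7, q8, q9}.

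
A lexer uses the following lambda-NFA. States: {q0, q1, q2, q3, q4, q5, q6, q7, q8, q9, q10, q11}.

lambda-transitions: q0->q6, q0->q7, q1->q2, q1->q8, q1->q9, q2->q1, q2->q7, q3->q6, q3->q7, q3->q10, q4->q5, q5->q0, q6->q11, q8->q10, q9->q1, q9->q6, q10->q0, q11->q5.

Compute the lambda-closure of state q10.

{q0, q5, q6, q7, q10, q11}

Start with {q10}.
From q10 via lambda: add q0.
From q0 via lambda: add q6, q7.
From q6 via lambda: add q11.
From q11 via lambda: add q5.
No new states can be added; the closed set is {q0, q5, q6, q7, q10, q11}.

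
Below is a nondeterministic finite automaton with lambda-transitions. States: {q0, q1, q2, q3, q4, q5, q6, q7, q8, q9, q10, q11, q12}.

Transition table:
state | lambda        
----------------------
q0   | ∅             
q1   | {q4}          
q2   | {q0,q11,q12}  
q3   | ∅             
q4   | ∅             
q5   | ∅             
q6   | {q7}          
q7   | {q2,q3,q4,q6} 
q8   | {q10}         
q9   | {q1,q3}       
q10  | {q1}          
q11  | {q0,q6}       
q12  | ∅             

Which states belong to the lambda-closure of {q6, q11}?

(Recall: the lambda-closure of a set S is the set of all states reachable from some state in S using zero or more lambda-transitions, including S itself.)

{q0, q2, q3, q4, q6, q7, q11, q12}

Start with {q6, q11}.
From q6 via lambda: add q7.
From q11 via lambda: add q0.
From q7 via lambda: add q2, q3, q4.
From q2 via lambda: add q12.
No new states can be added; the closed set is {q0, q2, q3, q4, q6, q7, q11, q12}.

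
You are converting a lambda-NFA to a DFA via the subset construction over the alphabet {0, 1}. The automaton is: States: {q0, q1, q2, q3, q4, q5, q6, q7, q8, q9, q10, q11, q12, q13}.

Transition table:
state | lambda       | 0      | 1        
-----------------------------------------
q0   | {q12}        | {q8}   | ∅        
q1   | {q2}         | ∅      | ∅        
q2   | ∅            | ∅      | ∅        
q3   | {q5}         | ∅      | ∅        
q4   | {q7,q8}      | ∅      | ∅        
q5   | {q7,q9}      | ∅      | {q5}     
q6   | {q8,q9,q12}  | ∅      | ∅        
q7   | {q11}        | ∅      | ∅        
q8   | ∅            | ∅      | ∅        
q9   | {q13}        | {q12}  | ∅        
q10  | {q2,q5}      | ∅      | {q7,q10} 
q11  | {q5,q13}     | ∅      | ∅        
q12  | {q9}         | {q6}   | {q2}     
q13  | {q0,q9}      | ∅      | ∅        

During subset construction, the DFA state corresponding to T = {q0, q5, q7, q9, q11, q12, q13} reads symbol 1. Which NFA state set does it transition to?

{q0, q2, q5, q7, q9, q11, q12, q13}

q5 on 1 → {q5}.
q12 on 1 → {q2}.
No 1-transition from q0, q7, q9, q11, q13.
Union after reading 1: {q2, q5}.
Now take the lambda-closure:
From q5 via lambda: add q7, q9.
From q7 via lambda: add q11.
From q9 via lambda: add q13.
From q13 via lambda: add q0.
From q0 via lambda: add q12.
No new states can be added; the closed set is {q0, q2, q5, q7, q9, q11, q12, q13}.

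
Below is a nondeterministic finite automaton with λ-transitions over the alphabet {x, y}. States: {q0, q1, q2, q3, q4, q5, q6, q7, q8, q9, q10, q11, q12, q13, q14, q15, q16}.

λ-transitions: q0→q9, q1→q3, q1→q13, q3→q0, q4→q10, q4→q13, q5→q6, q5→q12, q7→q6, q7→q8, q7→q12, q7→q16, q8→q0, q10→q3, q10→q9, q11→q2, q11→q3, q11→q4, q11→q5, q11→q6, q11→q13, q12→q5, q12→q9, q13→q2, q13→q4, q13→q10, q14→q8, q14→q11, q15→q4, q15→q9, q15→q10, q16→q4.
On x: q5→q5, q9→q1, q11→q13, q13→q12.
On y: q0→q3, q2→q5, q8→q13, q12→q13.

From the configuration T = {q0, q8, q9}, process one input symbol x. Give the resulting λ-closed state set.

q9 on x → {q1}.
No x-transition from q0, q8.
Union after reading x: {q1}.
Now take the λ-closure:
From q1 via λ: add q3, q13.
From q3 via λ: add q0.
From q13 via λ: add q2, q4, q10.
From q0 via λ: add q9.
No new states can be added; the closed set is {q0, q1, q2, q3, q4, q9, q10, q13}.

{q0, q1, q2, q3, q4, q9, q10, q13}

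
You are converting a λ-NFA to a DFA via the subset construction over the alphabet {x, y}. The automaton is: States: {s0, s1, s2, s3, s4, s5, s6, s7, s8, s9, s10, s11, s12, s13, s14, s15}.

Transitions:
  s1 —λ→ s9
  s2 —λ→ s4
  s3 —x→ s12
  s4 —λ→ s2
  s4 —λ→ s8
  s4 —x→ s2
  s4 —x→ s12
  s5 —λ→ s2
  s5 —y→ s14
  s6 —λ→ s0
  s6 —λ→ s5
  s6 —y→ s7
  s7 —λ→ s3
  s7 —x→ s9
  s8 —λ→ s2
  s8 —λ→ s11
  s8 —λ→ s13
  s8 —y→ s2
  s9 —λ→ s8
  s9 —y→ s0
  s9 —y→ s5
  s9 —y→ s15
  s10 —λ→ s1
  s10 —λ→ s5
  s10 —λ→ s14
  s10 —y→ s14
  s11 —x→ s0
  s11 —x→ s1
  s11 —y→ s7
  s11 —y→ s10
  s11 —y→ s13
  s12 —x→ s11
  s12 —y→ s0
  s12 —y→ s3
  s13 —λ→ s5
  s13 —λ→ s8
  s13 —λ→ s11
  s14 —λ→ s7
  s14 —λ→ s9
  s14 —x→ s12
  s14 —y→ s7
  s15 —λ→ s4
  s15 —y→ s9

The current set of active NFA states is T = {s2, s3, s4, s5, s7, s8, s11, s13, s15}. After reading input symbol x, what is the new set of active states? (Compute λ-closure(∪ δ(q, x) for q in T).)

{s0, s1, s2, s4, s5, s8, s9, s11, s12, s13}

s3 on x → {s12}.
s4 on x → {s2, s12}.
s7 on x → {s9}.
s11 on x → {s0, s1}.
No x-transition from s2, s5, s8, s13, s15.
Union after reading x: {s0, s1, s2, s9, s12}.
Now take the λ-closure:
From s2 via λ: add s4.
From s9 via λ: add s8.
From s8 via λ: add s11, s13.
From s13 via λ: add s5.
No new states can be added; the closed set is {s0, s1, s2, s4, s5, s8, s9, s11, s12, s13}.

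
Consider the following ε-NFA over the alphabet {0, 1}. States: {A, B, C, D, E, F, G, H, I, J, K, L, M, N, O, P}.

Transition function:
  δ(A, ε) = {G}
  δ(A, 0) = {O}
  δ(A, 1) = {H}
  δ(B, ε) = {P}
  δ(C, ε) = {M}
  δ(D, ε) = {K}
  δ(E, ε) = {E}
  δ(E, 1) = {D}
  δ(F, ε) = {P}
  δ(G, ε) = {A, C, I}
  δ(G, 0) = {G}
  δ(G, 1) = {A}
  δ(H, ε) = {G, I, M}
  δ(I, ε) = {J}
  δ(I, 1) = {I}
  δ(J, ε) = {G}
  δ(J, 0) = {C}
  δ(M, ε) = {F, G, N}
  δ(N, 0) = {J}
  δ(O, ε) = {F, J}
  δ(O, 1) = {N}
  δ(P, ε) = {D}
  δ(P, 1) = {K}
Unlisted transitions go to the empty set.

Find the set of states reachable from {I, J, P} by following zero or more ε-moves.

Start with {I, J, P}.
From J via ε: add G.
From P via ε: add D.
From D via ε: add K.
From G via ε: add A, C.
From C via ε: add M.
From M via ε: add F, N.
No new states can be added; the closed set is {A, C, D, F, G, I, J, K, M, N, P}.

{A, C, D, F, G, I, J, K, M, N, P}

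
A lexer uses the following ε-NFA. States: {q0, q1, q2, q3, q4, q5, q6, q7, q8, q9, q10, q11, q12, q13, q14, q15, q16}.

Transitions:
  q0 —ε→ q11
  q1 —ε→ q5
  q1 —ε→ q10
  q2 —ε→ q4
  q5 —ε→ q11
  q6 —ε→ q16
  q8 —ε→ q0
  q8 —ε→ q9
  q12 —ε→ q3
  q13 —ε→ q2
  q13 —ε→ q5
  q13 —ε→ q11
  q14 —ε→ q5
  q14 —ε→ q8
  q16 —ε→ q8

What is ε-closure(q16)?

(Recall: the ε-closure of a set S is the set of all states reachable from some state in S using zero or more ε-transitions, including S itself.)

Start with {q16}.
From q16 via ε: add q8.
From q8 via ε: add q0, q9.
From q0 via ε: add q11.
No new states can be added; the closed set is {q0, q8, q9, q11, q16}.

{q0, q8, q9, q11, q16}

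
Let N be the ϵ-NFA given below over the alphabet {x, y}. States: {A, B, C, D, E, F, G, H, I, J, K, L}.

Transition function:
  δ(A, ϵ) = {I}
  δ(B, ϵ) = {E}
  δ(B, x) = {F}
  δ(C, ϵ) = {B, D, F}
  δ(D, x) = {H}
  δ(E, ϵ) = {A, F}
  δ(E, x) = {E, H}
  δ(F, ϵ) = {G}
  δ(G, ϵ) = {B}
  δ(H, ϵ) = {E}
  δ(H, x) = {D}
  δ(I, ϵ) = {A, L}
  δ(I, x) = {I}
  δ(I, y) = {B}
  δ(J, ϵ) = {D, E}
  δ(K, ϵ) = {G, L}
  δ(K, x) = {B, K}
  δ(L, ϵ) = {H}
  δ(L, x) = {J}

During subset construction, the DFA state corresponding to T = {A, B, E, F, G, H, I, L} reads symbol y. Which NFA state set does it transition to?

I on y → {B}.
No y-transition from A, B, E, F, G, H, L.
Union after reading y: {B}.
Now take the ϵ-closure:
From B via ϵ: add E.
From E via ϵ: add A, F.
From A via ϵ: add I.
From F via ϵ: add G.
From I via ϵ: add L.
From L via ϵ: add H.
No new states can be added; the closed set is {A, B, E, F, G, H, I, L}.

{A, B, E, F, G, H, I, L}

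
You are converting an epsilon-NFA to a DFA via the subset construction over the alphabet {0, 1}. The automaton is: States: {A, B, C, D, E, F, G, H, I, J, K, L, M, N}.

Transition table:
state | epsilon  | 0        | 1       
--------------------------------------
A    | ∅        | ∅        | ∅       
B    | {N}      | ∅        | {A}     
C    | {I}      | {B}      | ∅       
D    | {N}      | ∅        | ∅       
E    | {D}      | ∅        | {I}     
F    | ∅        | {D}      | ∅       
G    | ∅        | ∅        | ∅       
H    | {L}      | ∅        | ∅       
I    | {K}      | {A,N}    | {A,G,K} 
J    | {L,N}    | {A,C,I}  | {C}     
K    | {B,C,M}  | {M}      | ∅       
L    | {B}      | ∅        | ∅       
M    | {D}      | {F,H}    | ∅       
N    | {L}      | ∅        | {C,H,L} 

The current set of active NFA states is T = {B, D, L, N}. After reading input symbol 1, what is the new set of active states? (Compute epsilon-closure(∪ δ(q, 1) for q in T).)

B on 1 → {A}.
N on 1 → {C, H, L}.
No 1-transition from D, L.
Union after reading 1: {A, C, H, L}.
Now take the epsilon-closure:
From C via epsilon: add I.
From L via epsilon: add B.
From B via epsilon: add N.
From I via epsilon: add K.
From K via epsilon: add M.
From M via epsilon: add D.
No new states can be added; the closed set is {A, B, C, D, H, I, K, L, M, N}.

{A, B, C, D, H, I, K, L, M, N}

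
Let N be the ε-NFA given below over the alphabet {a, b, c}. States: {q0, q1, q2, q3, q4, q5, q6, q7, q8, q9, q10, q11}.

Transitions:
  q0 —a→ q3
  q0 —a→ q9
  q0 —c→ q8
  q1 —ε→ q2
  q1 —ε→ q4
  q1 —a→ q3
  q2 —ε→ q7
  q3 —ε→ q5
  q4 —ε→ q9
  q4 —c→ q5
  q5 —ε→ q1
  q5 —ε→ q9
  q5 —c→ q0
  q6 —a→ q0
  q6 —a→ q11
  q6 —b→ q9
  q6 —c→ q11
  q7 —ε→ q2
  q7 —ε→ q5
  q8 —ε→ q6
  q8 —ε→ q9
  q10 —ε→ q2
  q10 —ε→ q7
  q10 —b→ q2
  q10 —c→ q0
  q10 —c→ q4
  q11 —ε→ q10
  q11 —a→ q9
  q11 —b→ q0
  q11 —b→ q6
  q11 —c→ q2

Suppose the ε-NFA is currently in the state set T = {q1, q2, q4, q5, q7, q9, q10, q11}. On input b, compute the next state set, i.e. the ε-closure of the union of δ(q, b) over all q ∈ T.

{q0, q1, q2, q4, q5, q6, q7, q9}

q10 on b → {q2}.
q11 on b → {q0, q6}.
No b-transition from q1, q2, q4, q5, q7, q9.
Union after reading b: {q0, q2, q6}.
Now take the ε-closure:
From q2 via ε: add q7.
From q7 via ε: add q5.
From q5 via ε: add q1, q9.
From q1 via ε: add q4.
No new states can be added; the closed set is {q0, q1, q2, q4, q5, q6, q7, q9}.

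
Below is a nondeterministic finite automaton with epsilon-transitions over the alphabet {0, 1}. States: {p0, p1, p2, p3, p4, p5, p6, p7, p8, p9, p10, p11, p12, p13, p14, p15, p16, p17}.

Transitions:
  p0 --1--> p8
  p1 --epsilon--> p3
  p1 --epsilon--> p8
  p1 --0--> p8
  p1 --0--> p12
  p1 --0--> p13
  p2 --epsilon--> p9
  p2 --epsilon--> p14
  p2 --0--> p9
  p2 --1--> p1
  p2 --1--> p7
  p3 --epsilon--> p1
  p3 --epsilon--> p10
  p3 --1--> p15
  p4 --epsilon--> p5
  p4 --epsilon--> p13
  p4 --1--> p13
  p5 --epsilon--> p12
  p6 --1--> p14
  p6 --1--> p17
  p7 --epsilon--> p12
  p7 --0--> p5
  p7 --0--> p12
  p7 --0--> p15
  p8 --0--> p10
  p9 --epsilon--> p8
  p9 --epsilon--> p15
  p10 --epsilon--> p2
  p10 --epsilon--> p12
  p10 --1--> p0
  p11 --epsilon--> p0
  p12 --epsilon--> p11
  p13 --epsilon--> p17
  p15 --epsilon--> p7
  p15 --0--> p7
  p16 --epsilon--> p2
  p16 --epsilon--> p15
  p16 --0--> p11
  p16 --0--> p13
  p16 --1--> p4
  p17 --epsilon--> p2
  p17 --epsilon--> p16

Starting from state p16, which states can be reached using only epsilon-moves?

Start with {p16}.
From p16 via epsilon: add p2, p15.
From p2 via epsilon: add p9, p14.
From p15 via epsilon: add p7.
From p7 via epsilon: add p12.
From p9 via epsilon: add p8.
From p12 via epsilon: add p11.
From p11 via epsilon: add p0.
No new states can be added; the closed set is {p0, p2, p7, p8, p9, p11, p12, p14, p15, p16}.

{p0, p2, p7, p8, p9, p11, p12, p14, p15, p16}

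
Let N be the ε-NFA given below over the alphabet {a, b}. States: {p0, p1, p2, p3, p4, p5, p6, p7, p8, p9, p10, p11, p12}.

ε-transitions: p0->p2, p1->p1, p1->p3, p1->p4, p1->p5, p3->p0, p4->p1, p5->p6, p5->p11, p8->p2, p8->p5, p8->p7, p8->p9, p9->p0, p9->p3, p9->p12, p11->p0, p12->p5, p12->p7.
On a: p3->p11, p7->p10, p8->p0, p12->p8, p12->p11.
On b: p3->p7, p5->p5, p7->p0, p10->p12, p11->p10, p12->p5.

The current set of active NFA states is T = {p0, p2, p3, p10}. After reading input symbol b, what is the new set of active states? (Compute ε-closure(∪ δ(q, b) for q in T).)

p3 on b → {p7}.
p10 on b → {p12}.
No b-transition from p0, p2.
Union after reading b: {p7, p12}.
Now take the ε-closure:
From p12 via ε: add p5.
From p5 via ε: add p6, p11.
From p11 via ε: add p0.
From p0 via ε: add p2.
No new states can be added; the closed set is {p0, p2, p5, p6, p7, p11, p12}.

{p0, p2, p5, p6, p7, p11, p12}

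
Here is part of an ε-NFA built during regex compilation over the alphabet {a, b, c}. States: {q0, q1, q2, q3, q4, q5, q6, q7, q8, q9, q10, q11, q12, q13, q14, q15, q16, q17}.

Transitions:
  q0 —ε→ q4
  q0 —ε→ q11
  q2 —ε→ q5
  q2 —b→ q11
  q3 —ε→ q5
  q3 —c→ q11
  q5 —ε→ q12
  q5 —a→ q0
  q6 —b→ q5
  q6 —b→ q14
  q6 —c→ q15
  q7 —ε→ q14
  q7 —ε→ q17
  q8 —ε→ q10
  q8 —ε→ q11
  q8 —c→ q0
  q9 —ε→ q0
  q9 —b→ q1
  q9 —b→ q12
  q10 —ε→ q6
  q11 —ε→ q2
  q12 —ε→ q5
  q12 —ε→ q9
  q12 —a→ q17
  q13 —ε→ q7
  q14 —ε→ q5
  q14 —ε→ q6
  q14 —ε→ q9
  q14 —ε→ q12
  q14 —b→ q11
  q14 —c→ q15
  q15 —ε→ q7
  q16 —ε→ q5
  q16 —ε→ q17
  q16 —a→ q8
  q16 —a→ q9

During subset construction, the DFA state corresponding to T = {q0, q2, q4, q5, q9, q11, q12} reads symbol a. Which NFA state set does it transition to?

{q0, q2, q4, q5, q9, q11, q12, q17}

q5 on a → {q0}.
q12 on a → {q17}.
No a-transition from q0, q2, q4, q9, q11.
Union after reading a: {q0, q17}.
Now take the ε-closure:
From q0 via ε: add q4, q11.
From q11 via ε: add q2.
From q2 via ε: add q5.
From q5 via ε: add q12.
From q12 via ε: add q9.
No new states can be added; the closed set is {q0, q2, q4, q5, q9, q11, q12, q17}.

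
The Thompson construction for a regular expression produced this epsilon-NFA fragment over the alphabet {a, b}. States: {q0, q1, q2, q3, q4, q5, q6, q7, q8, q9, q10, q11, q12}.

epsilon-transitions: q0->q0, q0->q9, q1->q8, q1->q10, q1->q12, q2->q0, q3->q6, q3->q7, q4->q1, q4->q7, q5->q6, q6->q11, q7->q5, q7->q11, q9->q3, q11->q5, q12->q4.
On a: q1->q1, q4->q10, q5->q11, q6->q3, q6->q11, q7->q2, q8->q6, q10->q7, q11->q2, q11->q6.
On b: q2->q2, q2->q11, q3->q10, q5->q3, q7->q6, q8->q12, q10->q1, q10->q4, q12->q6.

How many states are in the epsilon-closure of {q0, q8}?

8

Start with {q0, q8}.
From q0 via epsilon: add q9.
From q9 via epsilon: add q3.
From q3 via epsilon: add q6, q7.
From q6 via epsilon: add q11.
From q7 via epsilon: add q5.
epsilon-closure = {q0, q3, q5, q6, q7, q8, q9, q11}, which has 8 states.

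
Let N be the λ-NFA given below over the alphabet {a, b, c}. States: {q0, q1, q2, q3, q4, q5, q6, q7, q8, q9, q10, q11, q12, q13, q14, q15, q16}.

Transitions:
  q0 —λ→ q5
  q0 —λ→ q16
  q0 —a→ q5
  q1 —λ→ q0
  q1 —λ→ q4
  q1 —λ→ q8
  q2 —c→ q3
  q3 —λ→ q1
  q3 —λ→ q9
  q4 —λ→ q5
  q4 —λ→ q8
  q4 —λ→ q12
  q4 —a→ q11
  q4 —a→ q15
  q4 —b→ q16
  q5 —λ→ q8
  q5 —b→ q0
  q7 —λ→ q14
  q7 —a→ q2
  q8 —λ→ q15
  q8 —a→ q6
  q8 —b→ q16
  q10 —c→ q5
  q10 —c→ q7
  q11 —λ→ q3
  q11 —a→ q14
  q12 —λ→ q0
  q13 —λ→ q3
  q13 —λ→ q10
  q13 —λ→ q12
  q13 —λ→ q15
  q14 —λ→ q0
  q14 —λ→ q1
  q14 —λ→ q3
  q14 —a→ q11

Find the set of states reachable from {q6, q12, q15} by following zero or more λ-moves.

{q0, q5, q6, q8, q12, q15, q16}

Start with {q6, q12, q15}.
From q12 via λ: add q0.
From q0 via λ: add q5, q16.
From q5 via λ: add q8.
No new states can be added; the closed set is {q0, q5, q6, q8, q12, q15, q16}.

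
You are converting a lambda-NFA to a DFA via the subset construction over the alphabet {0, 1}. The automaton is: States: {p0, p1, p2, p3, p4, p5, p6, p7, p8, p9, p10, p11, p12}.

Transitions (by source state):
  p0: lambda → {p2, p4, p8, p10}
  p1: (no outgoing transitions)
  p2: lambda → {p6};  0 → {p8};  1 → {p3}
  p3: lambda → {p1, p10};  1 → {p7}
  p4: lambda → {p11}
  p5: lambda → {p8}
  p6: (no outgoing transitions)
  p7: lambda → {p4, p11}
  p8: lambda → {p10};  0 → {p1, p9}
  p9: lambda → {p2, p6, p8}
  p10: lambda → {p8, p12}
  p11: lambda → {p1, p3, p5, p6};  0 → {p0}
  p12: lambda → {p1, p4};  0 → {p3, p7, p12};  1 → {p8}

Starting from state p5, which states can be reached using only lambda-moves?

{p1, p3, p4, p5, p6, p8, p10, p11, p12}

Start with {p5}.
From p5 via lambda: add p8.
From p8 via lambda: add p10.
From p10 via lambda: add p12.
From p12 via lambda: add p1, p4.
From p4 via lambda: add p11.
From p11 via lambda: add p3, p6.
No new states can be added; the closed set is {p1, p3, p4, p5, p6, p8, p10, p11, p12}.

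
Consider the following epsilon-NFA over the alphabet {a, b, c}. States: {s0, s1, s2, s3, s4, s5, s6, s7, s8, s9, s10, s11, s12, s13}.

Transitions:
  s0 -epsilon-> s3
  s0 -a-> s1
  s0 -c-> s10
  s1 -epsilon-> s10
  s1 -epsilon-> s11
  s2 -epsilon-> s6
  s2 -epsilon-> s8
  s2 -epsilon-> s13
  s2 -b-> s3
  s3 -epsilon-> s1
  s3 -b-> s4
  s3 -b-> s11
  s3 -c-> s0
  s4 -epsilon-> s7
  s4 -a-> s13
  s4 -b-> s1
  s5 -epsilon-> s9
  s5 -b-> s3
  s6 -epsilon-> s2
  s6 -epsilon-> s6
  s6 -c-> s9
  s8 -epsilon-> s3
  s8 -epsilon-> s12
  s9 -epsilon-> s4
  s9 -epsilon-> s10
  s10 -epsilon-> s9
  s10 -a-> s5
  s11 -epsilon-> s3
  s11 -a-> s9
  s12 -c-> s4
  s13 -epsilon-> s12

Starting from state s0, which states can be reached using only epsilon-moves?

{s0, s1, s3, s4, s7, s9, s10, s11}

Start with {s0}.
From s0 via epsilon: add s3.
From s3 via epsilon: add s1.
From s1 via epsilon: add s10, s11.
From s10 via epsilon: add s9.
From s9 via epsilon: add s4.
From s4 via epsilon: add s7.
No new states can be added; the closed set is {s0, s1, s3, s4, s7, s9, s10, s11}.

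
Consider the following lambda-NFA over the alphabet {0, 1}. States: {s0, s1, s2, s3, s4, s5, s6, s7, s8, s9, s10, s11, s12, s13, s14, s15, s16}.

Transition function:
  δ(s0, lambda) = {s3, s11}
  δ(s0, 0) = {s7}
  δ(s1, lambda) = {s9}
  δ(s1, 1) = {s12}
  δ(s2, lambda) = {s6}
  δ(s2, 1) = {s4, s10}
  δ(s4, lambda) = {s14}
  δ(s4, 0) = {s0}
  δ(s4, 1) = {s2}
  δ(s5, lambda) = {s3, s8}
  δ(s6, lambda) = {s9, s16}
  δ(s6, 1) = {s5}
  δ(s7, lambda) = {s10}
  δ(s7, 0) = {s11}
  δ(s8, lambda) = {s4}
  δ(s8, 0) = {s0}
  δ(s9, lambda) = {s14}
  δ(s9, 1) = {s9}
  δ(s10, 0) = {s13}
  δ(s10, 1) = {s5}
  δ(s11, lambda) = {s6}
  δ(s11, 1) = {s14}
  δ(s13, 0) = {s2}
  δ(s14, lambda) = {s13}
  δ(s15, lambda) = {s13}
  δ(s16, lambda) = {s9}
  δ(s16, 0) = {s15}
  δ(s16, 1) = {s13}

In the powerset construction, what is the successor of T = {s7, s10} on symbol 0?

s7 on 0 → {s11}.
s10 on 0 → {s13}.
Union after reading 0: {s11, s13}.
Now take the lambda-closure:
From s11 via lambda: add s6.
From s6 via lambda: add s9, s16.
From s9 via lambda: add s14.
No new states can be added; the closed set is {s6, s9, s11, s13, s14, s16}.

{s6, s9, s11, s13, s14, s16}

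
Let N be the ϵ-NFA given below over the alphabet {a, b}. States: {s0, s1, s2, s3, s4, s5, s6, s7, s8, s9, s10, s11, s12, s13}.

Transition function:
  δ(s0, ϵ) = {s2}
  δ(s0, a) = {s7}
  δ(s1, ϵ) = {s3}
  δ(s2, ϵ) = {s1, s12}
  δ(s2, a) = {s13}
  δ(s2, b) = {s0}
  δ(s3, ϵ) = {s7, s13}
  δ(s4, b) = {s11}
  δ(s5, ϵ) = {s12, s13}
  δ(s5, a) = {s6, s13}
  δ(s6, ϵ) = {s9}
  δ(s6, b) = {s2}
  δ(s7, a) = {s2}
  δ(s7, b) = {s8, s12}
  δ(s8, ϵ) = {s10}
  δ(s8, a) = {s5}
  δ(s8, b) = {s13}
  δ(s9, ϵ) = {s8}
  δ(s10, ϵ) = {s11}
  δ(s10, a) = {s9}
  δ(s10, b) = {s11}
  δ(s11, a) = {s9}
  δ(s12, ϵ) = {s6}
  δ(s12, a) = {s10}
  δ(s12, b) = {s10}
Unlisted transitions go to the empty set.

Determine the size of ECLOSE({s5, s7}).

9

Start with {s5, s7}.
From s5 via ϵ: add s12, s13.
From s12 via ϵ: add s6.
From s6 via ϵ: add s9.
From s9 via ϵ: add s8.
From s8 via ϵ: add s10.
From s10 via ϵ: add s11.
ϵ-closure = {s5, s6, s7, s8, s9, s10, s11, s12, s13}, which has 9 states.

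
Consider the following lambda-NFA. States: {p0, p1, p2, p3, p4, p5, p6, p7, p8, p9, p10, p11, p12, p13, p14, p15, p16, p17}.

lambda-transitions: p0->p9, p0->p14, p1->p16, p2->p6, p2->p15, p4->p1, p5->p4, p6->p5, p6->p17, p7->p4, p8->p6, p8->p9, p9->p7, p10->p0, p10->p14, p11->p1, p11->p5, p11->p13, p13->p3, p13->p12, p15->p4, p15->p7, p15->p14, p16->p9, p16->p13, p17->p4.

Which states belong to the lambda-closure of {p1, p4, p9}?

{p1, p3, p4, p7, p9, p12, p13, p16}

Start with {p1, p4, p9}.
From p1 via lambda: add p16.
From p9 via lambda: add p7.
From p16 via lambda: add p13.
From p13 via lambda: add p3, p12.
No new states can be added; the closed set is {p1, p3, p4, p7, p9, p12, p13, p16}.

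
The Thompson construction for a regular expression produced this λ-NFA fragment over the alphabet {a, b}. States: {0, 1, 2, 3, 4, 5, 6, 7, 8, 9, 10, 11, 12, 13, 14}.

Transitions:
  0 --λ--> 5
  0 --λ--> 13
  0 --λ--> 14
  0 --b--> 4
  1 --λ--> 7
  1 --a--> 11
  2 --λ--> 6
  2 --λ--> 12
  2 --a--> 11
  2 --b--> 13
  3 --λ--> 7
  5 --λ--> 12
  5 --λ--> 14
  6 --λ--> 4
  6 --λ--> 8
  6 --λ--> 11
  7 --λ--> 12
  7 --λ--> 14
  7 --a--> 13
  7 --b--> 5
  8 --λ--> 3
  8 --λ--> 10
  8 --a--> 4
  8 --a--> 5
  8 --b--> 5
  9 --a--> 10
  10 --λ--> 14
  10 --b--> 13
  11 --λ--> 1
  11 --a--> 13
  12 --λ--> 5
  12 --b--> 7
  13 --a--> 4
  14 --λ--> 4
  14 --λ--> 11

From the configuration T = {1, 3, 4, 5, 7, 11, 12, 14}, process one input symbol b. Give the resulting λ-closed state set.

7 on b → {5}.
12 on b → {7}.
No b-transition from 1, 3, 4, 5, 11, 14.
Union after reading b: {5, 7}.
Now take the λ-closure:
From 5 via λ: add 12, 14.
From 14 via λ: add 4, 11.
From 11 via λ: add 1.
No new states can be added; the closed set is {1, 4, 5, 7, 11, 12, 14}.

{1, 4, 5, 7, 11, 12, 14}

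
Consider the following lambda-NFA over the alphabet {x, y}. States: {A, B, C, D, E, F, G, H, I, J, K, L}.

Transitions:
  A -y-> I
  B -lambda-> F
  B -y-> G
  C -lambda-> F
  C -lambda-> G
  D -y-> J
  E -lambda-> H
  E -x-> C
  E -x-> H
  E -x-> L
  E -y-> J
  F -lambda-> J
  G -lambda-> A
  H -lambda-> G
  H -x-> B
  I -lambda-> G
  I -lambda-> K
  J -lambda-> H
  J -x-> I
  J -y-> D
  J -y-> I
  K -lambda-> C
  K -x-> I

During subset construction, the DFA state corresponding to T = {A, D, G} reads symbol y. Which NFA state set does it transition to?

{A, C, F, G, H, I, J, K}

A on y → {I}.
D on y → {J}.
No y-transition from G.
Union after reading y: {I, J}.
Now take the lambda-closure:
From I via lambda: add G, K.
From J via lambda: add H.
From G via lambda: add A.
From K via lambda: add C.
From C via lambda: add F.
No new states can be added; the closed set is {A, C, F, G, H, I, J, K}.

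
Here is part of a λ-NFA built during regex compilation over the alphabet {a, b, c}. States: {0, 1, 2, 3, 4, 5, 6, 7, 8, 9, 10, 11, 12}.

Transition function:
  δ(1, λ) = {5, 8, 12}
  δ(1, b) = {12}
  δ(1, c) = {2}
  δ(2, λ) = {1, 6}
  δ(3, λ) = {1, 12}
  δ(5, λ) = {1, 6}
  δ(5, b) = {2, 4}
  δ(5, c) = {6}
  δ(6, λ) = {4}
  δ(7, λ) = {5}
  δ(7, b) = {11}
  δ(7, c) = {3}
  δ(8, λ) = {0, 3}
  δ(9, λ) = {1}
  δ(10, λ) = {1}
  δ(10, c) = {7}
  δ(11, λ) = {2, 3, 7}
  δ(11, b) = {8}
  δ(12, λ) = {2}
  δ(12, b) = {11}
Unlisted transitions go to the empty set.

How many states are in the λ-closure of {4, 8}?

9

Start with {4, 8}.
From 8 via λ: add 0, 3.
From 3 via λ: add 1, 12.
From 1 via λ: add 5.
From 12 via λ: add 2.
From 2 via λ: add 6.
λ-closure = {0, 1, 2, 3, 4, 5, 6, 8, 12}, which has 9 states.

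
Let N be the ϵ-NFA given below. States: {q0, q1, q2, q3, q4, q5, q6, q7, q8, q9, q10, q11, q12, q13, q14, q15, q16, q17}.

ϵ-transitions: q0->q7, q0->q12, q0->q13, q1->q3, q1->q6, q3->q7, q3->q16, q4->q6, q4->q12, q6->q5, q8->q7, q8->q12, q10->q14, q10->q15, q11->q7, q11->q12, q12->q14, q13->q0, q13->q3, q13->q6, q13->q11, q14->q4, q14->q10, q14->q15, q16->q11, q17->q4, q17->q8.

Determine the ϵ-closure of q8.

{q4, q5, q6, q7, q8, q10, q12, q14, q15}

Start with {q8}.
From q8 via ϵ: add q7, q12.
From q12 via ϵ: add q14.
From q14 via ϵ: add q4, q10, q15.
From q4 via ϵ: add q6.
From q6 via ϵ: add q5.
No new states can be added; the closed set is {q4, q5, q6, q7, q8, q10, q12, q14, q15}.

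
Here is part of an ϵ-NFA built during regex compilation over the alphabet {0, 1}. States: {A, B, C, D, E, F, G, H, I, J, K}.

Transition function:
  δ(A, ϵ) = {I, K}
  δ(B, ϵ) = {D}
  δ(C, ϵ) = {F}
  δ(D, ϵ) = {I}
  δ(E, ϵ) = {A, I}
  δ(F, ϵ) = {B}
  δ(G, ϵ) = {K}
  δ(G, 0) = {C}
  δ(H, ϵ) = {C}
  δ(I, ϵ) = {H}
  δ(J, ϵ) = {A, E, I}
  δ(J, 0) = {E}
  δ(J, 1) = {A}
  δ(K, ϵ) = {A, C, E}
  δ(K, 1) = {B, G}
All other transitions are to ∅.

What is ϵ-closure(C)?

Start with {C}.
From C via ϵ: add F.
From F via ϵ: add B.
From B via ϵ: add D.
From D via ϵ: add I.
From I via ϵ: add H.
No new states can be added; the closed set is {B, C, D, F, H, I}.

{B, C, D, F, H, I}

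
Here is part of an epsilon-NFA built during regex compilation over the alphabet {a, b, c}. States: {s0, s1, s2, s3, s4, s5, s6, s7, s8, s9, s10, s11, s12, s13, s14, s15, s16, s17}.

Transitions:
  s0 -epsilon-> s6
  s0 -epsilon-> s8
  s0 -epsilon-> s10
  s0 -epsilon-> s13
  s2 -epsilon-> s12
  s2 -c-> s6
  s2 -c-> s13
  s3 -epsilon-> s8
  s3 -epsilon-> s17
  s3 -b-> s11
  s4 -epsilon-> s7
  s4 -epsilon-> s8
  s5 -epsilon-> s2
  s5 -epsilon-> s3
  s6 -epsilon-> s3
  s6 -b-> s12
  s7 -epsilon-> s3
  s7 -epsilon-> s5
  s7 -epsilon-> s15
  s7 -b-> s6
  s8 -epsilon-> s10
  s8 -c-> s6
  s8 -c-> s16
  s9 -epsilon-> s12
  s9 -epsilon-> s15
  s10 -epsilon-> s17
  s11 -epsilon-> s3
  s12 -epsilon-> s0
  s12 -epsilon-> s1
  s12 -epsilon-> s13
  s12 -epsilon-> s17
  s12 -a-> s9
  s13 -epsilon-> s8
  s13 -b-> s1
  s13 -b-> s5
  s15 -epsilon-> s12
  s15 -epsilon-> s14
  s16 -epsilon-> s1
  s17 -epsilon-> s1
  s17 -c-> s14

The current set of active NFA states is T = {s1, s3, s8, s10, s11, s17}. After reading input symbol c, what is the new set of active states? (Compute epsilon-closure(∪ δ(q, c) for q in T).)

s8 on c → {s6, s16}.
s17 on c → {s14}.
No c-transition from s1, s3, s10, s11.
Union after reading c: {s6, s14, s16}.
Now take the epsilon-closure:
From s6 via epsilon: add s3.
From s16 via epsilon: add s1.
From s3 via epsilon: add s8, s17.
From s8 via epsilon: add s10.
No new states can be added; the closed set is {s1, s3, s6, s8, s10, s14, s16, s17}.

{s1, s3, s6, s8, s10, s14, s16, s17}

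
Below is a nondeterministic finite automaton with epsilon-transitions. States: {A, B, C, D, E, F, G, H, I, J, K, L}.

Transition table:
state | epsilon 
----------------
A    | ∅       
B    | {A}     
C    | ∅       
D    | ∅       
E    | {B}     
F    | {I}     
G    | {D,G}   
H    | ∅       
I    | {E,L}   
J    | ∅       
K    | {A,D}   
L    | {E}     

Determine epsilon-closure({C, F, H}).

Start with {C, F, H}.
From F via epsilon: add I.
From I via epsilon: add E, L.
From E via epsilon: add B.
From B via epsilon: add A.
No new states can be added; the closed set is {A, B, C, E, F, H, I, L}.

{A, B, C, E, F, H, I, L}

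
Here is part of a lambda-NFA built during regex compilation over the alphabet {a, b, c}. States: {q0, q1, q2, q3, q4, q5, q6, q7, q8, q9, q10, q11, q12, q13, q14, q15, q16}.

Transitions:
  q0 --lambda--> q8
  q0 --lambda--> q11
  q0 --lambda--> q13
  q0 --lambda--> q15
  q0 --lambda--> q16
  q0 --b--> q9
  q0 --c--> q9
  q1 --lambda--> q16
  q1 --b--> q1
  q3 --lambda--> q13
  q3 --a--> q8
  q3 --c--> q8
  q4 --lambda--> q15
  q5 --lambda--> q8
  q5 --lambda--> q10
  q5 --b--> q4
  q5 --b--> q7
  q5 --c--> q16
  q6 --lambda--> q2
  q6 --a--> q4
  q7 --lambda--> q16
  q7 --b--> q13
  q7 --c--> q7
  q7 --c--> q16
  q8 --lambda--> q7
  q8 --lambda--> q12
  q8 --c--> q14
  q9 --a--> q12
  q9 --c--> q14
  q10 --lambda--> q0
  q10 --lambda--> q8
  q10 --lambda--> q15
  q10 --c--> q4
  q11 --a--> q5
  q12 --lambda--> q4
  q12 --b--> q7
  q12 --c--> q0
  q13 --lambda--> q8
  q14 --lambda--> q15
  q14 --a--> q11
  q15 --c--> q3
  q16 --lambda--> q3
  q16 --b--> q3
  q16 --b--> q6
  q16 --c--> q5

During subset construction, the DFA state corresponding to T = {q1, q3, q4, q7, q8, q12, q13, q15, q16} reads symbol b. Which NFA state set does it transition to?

{q1, q2, q3, q4, q6, q7, q8, q12, q13, q15, q16}

q1 on b → {q1}.
q7 on b → {q13}.
q12 on b → {q7}.
q16 on b → {q3, q6}.
No b-transition from q3, q4, q8, q13, q15.
Union after reading b: {q1, q3, q6, q7, q13}.
Now take the lambda-closure:
From q1 via lambda: add q16.
From q6 via lambda: add q2.
From q13 via lambda: add q8.
From q8 via lambda: add q12.
From q12 via lambda: add q4.
From q4 via lambda: add q15.
No new states can be added; the closed set is {q1, q2, q3, q4, q6, q7, q8, q12, q13, q15, q16}.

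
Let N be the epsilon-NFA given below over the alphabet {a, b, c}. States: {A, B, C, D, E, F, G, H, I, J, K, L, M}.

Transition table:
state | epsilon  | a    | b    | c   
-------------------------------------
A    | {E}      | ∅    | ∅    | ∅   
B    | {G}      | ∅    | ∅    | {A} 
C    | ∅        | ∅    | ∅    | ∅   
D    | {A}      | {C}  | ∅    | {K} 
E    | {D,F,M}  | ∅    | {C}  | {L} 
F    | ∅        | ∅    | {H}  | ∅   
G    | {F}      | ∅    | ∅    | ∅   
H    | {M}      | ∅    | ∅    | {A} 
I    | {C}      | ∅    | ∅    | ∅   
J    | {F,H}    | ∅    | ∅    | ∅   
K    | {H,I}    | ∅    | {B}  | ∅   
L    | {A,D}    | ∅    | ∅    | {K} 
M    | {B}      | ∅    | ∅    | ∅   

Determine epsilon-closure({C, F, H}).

{B, C, F, G, H, M}

Start with {C, F, H}.
From H via epsilon: add M.
From M via epsilon: add B.
From B via epsilon: add G.
No new states can be added; the closed set is {B, C, F, G, H, M}.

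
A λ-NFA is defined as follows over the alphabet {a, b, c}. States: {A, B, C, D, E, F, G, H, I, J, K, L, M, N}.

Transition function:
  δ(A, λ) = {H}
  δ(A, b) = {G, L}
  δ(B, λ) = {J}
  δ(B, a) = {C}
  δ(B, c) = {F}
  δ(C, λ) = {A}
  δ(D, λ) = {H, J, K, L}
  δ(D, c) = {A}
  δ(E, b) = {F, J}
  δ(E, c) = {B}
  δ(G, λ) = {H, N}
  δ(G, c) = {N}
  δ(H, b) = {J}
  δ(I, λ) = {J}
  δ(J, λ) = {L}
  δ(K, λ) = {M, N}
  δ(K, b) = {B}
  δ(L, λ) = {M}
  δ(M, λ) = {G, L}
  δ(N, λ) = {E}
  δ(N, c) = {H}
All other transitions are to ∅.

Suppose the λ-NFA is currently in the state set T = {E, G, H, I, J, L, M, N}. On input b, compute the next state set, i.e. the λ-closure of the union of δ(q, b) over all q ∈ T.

{E, F, G, H, J, L, M, N}

E on b → {F, J}.
H on b → {J}.
No b-transition from G, I, J, L, M, N.
Union after reading b: {F, J}.
Now take the λ-closure:
From J via λ: add L.
From L via λ: add M.
From M via λ: add G.
From G via λ: add H, N.
From N via λ: add E.
No new states can be added; the closed set is {E, F, G, H, J, L, M, N}.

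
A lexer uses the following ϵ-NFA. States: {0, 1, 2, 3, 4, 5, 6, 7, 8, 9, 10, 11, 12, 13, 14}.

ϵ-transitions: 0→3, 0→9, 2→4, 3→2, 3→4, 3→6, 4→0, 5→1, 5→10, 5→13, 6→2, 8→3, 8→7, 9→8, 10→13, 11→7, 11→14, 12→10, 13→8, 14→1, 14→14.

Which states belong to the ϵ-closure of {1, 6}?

Start with {1, 6}.
From 6 via ϵ: add 2.
From 2 via ϵ: add 4.
From 4 via ϵ: add 0.
From 0 via ϵ: add 3, 9.
From 9 via ϵ: add 8.
From 8 via ϵ: add 7.
No new states can be added; the closed set is {0, 1, 2, 3, 4, 6, 7, 8, 9}.

{0, 1, 2, 3, 4, 6, 7, 8, 9}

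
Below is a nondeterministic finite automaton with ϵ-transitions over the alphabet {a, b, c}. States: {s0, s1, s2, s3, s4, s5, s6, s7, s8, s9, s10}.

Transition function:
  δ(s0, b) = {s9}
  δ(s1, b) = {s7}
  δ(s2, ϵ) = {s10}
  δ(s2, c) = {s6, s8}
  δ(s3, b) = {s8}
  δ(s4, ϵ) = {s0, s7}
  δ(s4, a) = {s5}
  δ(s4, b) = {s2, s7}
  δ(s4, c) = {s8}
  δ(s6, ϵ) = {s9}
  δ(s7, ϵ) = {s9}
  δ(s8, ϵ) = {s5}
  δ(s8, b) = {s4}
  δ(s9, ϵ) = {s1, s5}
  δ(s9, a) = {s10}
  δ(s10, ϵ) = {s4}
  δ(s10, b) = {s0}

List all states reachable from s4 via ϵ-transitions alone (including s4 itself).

Start with {s4}.
From s4 via ϵ: add s0, s7.
From s7 via ϵ: add s9.
From s9 via ϵ: add s1, s5.
No new states can be added; the closed set is {s0, s1, s4, s5, s7, s9}.

{s0, s1, s4, s5, s7, s9}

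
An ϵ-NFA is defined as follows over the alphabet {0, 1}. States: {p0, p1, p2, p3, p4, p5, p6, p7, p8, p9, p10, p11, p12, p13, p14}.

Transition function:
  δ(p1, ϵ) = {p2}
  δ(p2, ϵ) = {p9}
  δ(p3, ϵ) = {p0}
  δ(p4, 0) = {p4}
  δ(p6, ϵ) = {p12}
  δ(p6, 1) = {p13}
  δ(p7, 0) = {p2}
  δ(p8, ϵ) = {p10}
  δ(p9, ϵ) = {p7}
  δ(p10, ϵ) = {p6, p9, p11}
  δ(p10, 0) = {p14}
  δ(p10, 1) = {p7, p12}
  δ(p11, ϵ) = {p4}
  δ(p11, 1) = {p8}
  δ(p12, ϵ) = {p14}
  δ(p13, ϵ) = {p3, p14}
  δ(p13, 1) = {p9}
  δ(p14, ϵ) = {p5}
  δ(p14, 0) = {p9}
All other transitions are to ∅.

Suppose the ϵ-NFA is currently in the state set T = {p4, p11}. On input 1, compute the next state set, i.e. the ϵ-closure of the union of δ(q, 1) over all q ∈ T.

{p4, p5, p6, p7, p8, p9, p10, p11, p12, p14}

p11 on 1 → {p8}.
No 1-transition from p4.
Union after reading 1: {p8}.
Now take the ϵ-closure:
From p8 via ϵ: add p10.
From p10 via ϵ: add p6, p9, p11.
From p6 via ϵ: add p12.
From p9 via ϵ: add p7.
From p11 via ϵ: add p4.
From p12 via ϵ: add p14.
From p14 via ϵ: add p5.
No new states can be added; the closed set is {p4, p5, p6, p7, p8, p9, p10, p11, p12, p14}.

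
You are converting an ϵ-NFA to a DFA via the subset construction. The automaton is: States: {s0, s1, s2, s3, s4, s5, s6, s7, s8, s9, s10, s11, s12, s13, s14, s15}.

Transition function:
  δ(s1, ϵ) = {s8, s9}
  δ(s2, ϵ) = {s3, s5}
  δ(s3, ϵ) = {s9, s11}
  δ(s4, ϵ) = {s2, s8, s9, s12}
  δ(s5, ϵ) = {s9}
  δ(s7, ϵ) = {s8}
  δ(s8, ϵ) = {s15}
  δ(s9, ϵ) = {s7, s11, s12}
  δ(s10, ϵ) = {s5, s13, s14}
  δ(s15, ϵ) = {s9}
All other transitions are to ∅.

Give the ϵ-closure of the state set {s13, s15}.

{s7, s8, s9, s11, s12, s13, s15}

Start with {s13, s15}.
From s15 via ϵ: add s9.
From s9 via ϵ: add s7, s11, s12.
From s7 via ϵ: add s8.
No new states can be added; the closed set is {s7, s8, s9, s11, s12, s13, s15}.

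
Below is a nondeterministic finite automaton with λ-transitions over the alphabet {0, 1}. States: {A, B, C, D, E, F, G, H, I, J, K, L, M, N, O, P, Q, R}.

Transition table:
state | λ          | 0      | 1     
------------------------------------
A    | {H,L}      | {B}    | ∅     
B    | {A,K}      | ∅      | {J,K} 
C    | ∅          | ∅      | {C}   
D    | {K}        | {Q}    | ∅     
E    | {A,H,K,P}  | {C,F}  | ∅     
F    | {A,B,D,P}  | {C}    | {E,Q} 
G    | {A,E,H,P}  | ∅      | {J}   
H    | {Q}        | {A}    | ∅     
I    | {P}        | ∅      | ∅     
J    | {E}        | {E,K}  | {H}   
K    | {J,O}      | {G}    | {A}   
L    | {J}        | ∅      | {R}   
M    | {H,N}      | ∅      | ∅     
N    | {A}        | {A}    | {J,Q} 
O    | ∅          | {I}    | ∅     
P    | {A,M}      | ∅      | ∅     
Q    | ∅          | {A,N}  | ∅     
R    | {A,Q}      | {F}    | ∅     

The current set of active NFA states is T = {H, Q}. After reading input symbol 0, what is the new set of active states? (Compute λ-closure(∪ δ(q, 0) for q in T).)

H on 0 → {A}.
Q on 0 → {A, N}.
Union after reading 0: {A, N}.
Now take the λ-closure:
From A via λ: add H, L.
From H via λ: add Q.
From L via λ: add J.
From J via λ: add E.
From E via λ: add K, P.
From K via λ: add O.
From P via λ: add M.
No new states can be added; the closed set is {A, E, H, J, K, L, M, N, O, P, Q}.

{A, E, H, J, K, L, M, N, O, P, Q}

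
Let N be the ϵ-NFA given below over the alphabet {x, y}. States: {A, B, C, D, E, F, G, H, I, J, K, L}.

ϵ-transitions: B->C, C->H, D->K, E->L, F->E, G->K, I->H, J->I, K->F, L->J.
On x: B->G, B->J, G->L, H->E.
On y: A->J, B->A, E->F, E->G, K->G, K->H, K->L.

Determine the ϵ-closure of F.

{E, F, H, I, J, L}

Start with {F}.
From F via ϵ: add E.
From E via ϵ: add L.
From L via ϵ: add J.
From J via ϵ: add I.
From I via ϵ: add H.
No new states can be added; the closed set is {E, F, H, I, J, L}.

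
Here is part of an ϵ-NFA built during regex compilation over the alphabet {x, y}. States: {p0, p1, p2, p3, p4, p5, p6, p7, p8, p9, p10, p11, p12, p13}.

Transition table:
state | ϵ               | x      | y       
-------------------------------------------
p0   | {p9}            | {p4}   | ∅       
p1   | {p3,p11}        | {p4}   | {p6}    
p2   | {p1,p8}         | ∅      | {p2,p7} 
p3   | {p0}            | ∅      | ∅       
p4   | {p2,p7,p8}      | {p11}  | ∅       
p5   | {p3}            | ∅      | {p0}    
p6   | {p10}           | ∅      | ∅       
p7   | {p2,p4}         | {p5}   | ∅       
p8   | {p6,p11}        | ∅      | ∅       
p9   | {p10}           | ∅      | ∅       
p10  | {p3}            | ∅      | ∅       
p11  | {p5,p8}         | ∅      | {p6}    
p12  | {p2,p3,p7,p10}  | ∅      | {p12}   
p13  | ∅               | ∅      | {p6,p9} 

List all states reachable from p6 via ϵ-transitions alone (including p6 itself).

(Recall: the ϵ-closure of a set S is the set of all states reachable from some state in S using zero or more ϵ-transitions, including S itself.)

{p0, p3, p6, p9, p10}

Start with {p6}.
From p6 via ϵ: add p10.
From p10 via ϵ: add p3.
From p3 via ϵ: add p0.
From p0 via ϵ: add p9.
No new states can be added; the closed set is {p0, p3, p6, p9, p10}.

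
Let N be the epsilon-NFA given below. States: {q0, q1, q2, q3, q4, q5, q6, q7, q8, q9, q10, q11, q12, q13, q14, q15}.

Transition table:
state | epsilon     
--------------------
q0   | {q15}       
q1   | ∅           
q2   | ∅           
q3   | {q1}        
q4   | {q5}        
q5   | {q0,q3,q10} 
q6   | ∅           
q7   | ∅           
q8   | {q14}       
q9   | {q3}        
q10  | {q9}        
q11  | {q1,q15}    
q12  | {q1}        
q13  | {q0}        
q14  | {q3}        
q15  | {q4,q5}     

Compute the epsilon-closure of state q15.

{q0, q1, q3, q4, q5, q9, q10, q15}

Start with {q15}.
From q15 via epsilon: add q4, q5.
From q5 via epsilon: add q0, q3, q10.
From q3 via epsilon: add q1.
From q10 via epsilon: add q9.
No new states can be added; the closed set is {q0, q1, q3, q4, q5, q9, q10, q15}.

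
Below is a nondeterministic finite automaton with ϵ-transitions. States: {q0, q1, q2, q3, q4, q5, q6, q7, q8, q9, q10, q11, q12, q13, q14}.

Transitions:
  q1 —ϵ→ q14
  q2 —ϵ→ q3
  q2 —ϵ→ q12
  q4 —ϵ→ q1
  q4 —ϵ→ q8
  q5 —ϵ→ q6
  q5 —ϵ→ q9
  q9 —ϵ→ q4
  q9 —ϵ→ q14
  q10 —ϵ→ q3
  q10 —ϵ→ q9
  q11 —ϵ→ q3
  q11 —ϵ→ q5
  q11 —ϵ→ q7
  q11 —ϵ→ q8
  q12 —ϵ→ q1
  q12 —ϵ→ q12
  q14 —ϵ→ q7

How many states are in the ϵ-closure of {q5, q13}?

Start with {q5, q13}.
From q5 via ϵ: add q6, q9.
From q9 via ϵ: add q4, q14.
From q4 via ϵ: add q1, q8.
From q14 via ϵ: add q7.
ϵ-closure = {q1, q4, q5, q6, q7, q8, q9, q13, q14}, which has 9 states.

9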